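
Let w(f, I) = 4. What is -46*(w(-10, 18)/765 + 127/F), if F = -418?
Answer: 2196109/159885 ≈ 13.736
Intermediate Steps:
-46*(w(-10, 18)/765 + 127/F) = -46*(4/765 + 127/(-418)) = -46*(4*(1/765) + 127*(-1/418)) = -46*(4/765 - 127/418) = -46*(-95483/319770) = 2196109/159885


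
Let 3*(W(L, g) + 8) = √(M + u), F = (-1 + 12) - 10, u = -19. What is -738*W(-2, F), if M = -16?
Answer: 5904 - 246*I*√35 ≈ 5904.0 - 1455.4*I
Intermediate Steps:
F = 1 (F = 11 - 10 = 1)
W(L, g) = -8 + I*√35/3 (W(L, g) = -8 + √(-16 - 19)/3 = -8 + √(-35)/3 = -8 + (I*√35)/3 = -8 + I*√35/3)
-738*W(-2, F) = -738*(-8 + I*√35/3) = 5904 - 246*I*√35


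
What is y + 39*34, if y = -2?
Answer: 1324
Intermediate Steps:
y + 39*34 = -2 + 39*34 = -2 + 1326 = 1324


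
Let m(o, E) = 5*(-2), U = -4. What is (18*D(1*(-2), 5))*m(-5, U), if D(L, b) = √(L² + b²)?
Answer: -180*√29 ≈ -969.33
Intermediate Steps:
m(o, E) = -10
(18*D(1*(-2), 5))*m(-5, U) = (18*√((1*(-2))² + 5²))*(-10) = (18*√((-2)² + 25))*(-10) = (18*√(4 + 25))*(-10) = (18*√29)*(-10) = -180*√29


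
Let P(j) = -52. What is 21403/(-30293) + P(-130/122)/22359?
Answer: -480124913/677321187 ≈ -0.70886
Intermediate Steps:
21403/(-30293) + P(-130/122)/22359 = 21403/(-30293) - 52/22359 = 21403*(-1/30293) - 52*1/22359 = -21403/30293 - 52/22359 = -480124913/677321187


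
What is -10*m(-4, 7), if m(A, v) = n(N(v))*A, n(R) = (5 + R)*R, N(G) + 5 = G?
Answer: 560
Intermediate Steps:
N(G) = -5 + G
n(R) = R*(5 + R)
m(A, v) = A*v*(-5 + v) (m(A, v) = ((-5 + v)*(5 + (-5 + v)))*A = ((-5 + v)*v)*A = (v*(-5 + v))*A = A*v*(-5 + v))
-10*m(-4, 7) = -(-40)*7*(-5 + 7) = -(-40)*7*2 = -10*(-56) = 560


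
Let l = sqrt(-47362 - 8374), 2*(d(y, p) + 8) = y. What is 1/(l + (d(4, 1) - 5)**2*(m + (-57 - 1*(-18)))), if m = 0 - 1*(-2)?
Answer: -4477/20099265 - 2*I*sqrt(13934)/20099265 ≈ -0.00022274 - 1.1746e-5*I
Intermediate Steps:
d(y, p) = -8 + y/2
m = 2 (m = 0 + 2 = 2)
l = 2*I*sqrt(13934) (l = sqrt(-55736) = 2*I*sqrt(13934) ≈ 236.08*I)
1/(l + (d(4, 1) - 5)**2*(m + (-57 - 1*(-18)))) = 1/(2*I*sqrt(13934) + ((-8 + (1/2)*4) - 5)**2*(2 + (-57 - 1*(-18)))) = 1/(2*I*sqrt(13934) + ((-8 + 2) - 5)**2*(2 + (-57 + 18))) = 1/(2*I*sqrt(13934) + (-6 - 5)**2*(2 - 39)) = 1/(2*I*sqrt(13934) + (-11)**2*(-37)) = 1/(2*I*sqrt(13934) + 121*(-37)) = 1/(2*I*sqrt(13934) - 4477) = 1/(-4477 + 2*I*sqrt(13934))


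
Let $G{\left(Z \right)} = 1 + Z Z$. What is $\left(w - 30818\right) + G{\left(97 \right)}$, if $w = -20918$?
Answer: $-42326$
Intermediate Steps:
$G{\left(Z \right)} = 1 + Z^{2}$
$\left(w - 30818\right) + G{\left(97 \right)} = \left(-20918 - 30818\right) + \left(1 + 97^{2}\right) = -51736 + \left(1 + 9409\right) = -51736 + 9410 = -42326$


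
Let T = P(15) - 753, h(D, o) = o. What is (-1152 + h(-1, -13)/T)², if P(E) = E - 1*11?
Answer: 744484237225/561001 ≈ 1.3271e+6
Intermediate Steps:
P(E) = -11 + E (P(E) = E - 11 = -11 + E)
T = -749 (T = (-11 + 15) - 753 = 4 - 753 = -749)
(-1152 + h(-1, -13)/T)² = (-1152 - 13/(-749))² = (-1152 - 13*(-1/749))² = (-1152 + 13/749)² = (-862835/749)² = 744484237225/561001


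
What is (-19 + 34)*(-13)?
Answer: -195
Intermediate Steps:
(-19 + 34)*(-13) = 15*(-13) = -195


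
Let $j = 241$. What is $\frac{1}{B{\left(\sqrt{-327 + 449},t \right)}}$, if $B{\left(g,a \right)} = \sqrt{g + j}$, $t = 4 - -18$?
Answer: $\frac{1}{\sqrt{241 + \sqrt{122}}} \approx 0.062988$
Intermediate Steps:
$t = 22$ ($t = 4 + 18 = 22$)
$B{\left(g,a \right)} = \sqrt{241 + g}$ ($B{\left(g,a \right)} = \sqrt{g + 241} = \sqrt{241 + g}$)
$\frac{1}{B{\left(\sqrt{-327 + 449},t \right)}} = \frac{1}{\sqrt{241 + \sqrt{-327 + 449}}} = \frac{1}{\sqrt{241 + \sqrt{122}}}$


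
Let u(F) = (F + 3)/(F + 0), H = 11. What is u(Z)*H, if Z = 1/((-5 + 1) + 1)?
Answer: -88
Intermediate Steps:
Z = -⅓ (Z = 1/(-4 + 1) = 1/(-3) = -⅓ ≈ -0.33333)
u(F) = (3 + F)/F
u(Z)*H = ((3 - ⅓)/(-⅓))*11 = -3*8/3*11 = -8*11 = -88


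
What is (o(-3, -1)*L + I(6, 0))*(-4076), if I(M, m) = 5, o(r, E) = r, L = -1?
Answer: -32608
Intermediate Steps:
(o(-3, -1)*L + I(6, 0))*(-4076) = (-3*(-1) + 5)*(-4076) = (3 + 5)*(-4076) = 8*(-4076) = -32608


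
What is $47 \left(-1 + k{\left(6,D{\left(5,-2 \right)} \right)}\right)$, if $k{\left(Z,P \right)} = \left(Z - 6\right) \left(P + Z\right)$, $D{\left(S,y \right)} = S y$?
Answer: $-47$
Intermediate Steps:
$k{\left(Z,P \right)} = \left(-6 + Z\right) \left(P + Z\right)$
$47 \left(-1 + k{\left(6,D{\left(5,-2 \right)} \right)}\right) = 47 \left(-1 + \left(6^{2} - 6 \cdot 5 \left(-2\right) - 36 + 5 \left(-2\right) 6\right)\right) = 47 \left(-1 - 0\right) = 47 \left(-1 + \left(36 + 60 - 36 - 60\right)\right) = 47 \left(-1 + 0\right) = 47 \left(-1\right) = -47$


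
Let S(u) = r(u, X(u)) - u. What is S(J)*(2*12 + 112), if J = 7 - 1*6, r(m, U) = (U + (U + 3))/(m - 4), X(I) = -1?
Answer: -544/3 ≈ -181.33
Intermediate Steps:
r(m, U) = (3 + 2*U)/(-4 + m) (r(m, U) = (U + (3 + U))/(-4 + m) = (3 + 2*U)/(-4 + m))
J = 1 (J = 7 - 6 = 1)
S(u) = 1/(-4 + u) - u (S(u) = (3 + 2*(-1))/(-4 + u) - u = (3 - 2)/(-4 + u) - u = 1/(-4 + u) - u)
S(J)*(2*12 + 112) = ((1 - 1*1*(-4 + 1))/(-4 + 1))*(2*12 + 112) = ((1 - 1*1*(-3))/(-3))*(24 + 112) = -(1 + 3)/3*136 = -1/3*4*136 = -4/3*136 = -544/3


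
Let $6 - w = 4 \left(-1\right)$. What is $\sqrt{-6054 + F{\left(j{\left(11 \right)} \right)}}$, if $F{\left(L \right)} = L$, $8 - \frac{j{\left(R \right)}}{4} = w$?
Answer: $i \sqrt{6062} \approx 77.859 i$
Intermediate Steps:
$w = 10$ ($w = 6 - 4 \left(-1\right) = 6 - -4 = 6 + 4 = 10$)
$j{\left(R \right)} = -8$ ($j{\left(R \right)} = 32 - 40 = -8$)
$\sqrt{-6054 + F{\left(j{\left(11 \right)} \right)}} = \sqrt{-6054 - 8} = \sqrt{-6062} = i \sqrt{6062}$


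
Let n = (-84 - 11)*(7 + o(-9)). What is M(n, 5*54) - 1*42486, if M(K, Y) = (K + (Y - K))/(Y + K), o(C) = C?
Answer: -1954329/46 ≈ -42485.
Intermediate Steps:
n = 190 (n = (-84 - 11)*(7 - 9) = -95*(-2) = 190)
M(K, Y) = Y/(K + Y)
M(n, 5*54) - 1*42486 = (5*54)/(190 + 5*54) - 1*42486 = 270/(190 + 270) - 42486 = 270/460 - 42486 = 270*(1/460) - 42486 = 27/46 - 42486 = -1954329/46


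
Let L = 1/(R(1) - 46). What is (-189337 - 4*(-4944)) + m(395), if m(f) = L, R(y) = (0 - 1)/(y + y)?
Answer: -15769175/93 ≈ -1.6956e+5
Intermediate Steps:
R(y) = -1/(2*y)
L = -2/93 (L = 1/(-½/1 - 46) = 1/(-½*1 - 46) = 1/(-½ - 46) = 1/(-93/2) = -2/93 ≈ -0.021505)
m(f) = -2/93
(-189337 - 4*(-4944)) + m(395) = (-189337 - 4*(-4944)) - 2/93 = (-189337 - 1*(-19776)) - 2/93 = (-189337 + 19776) - 2/93 = -169561 - 2/93 = -15769175/93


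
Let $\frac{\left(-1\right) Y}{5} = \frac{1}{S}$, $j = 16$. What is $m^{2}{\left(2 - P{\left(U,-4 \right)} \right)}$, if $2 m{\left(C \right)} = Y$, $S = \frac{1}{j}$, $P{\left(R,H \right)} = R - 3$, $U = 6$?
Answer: $1600$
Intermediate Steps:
$P{\left(R,H \right)} = -3 + R$ ($P{\left(R,H \right)} = R - 3 = -3 + R$)
$S = \frac{1}{16} \approx 0.0625$
$Y = -80$ ($Y = - 5 \frac{1}{\frac{1}{16}} = \left(-5\right) 16 = -80$)
$m{\left(C \right)} = -40$ ($m{\left(C \right)} = \frac{1}{2} \left(-80\right) = -40$)
$m^{2}{\left(2 - P{\left(U,-4 \right)} \right)} = \left(-40\right)^{2} = 1600$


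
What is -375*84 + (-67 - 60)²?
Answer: -15371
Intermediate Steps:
-375*84 + (-67 - 60)² = -31500 + (-127)² = -31500 + 16129 = -15371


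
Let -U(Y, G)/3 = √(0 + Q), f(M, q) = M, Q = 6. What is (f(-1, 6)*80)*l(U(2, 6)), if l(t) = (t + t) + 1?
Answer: -80 + 480*√6 ≈ 1095.8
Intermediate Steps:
U(Y, G) = -3*√6 (U(Y, G) = -3*√(0 + 6) = -3*√6)
l(t) = 1 + 2*t (l(t) = 2*t + 1 = 1 + 2*t)
(f(-1, 6)*80)*l(U(2, 6)) = (-1*80)*(1 + 2*(-3*√6)) = -80*(1 - 6*√6) = -80 + 480*√6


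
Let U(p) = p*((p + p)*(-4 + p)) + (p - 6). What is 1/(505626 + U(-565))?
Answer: -1/362772995 ≈ -2.7565e-9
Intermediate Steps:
U(p) = -6 + p + 2*p²*(-4 + p) (U(p) = p*((2*p)*(-4 + p)) + (-6 + p) = p*(2*p*(-4 + p)) + (-6 + p) = 2*p²*(-4 + p) + (-6 + p) = -6 + p + 2*p²*(-4 + p))
1/(505626 + U(-565)) = 1/(505626 + (-6 - 565 - 8*(-565)² + 2*(-565)³)) = 1/(505626 + (-6 - 565 - 8*319225 + 2*(-180362125))) = 1/(505626 + (-6 - 565 - 2553800 - 360724250)) = 1/(505626 - 363278621) = 1/(-362772995) = -1/362772995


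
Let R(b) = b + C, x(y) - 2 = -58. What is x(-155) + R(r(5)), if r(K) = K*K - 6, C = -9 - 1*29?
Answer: -75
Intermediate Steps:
C = -38 (C = -9 - 29 = -38)
x(y) = -56 (x(y) = 2 - 58 = -56)
r(K) = -6 + K² (r(K) = K² - 6 = -6 + K²)
R(b) = -38 + b (R(b) = b - 38 = -38 + b)
x(-155) + R(r(5)) = -56 + (-38 + (-6 + 5²)) = -56 + (-38 + (-6 + 25)) = -56 + (-38 + 19) = -56 - 19 = -75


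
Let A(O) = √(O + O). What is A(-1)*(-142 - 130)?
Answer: -272*I*√2 ≈ -384.67*I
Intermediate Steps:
A(O) = √2*√O (A(O) = √(2*O) = √2*√O)
A(-1)*(-142 - 130) = (√2*√(-1))*(-142 - 130) = (√2*I)*(-272) = (I*√2)*(-272) = -272*I*√2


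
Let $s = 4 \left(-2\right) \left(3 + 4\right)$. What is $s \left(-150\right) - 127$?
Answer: $8273$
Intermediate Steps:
$s = -56$ ($s = \left(-8\right) 7 = -56$)
$s \left(-150\right) - 127 = \left(-56\right) \left(-150\right) - 127 = 8400 - 127 = 8273$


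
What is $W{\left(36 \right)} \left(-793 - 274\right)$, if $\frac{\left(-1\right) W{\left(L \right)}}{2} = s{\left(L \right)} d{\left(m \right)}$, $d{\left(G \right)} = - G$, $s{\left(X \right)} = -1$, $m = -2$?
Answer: $-4268$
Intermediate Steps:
$W{\left(L \right)} = 4$ ($W{\left(L \right)} = - 2 \left(- \left(-1\right) \left(-2\right)\right) = - 2 \left(\left(-1\right) 2\right) = \left(-2\right) \left(-2\right) = 4$)
$W{\left(36 \right)} \left(-793 - 274\right) = 4 \left(-793 - 274\right) = 4 \left(-1067\right) = -4268$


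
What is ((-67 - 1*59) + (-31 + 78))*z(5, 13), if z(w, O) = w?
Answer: -395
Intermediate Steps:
((-67 - 1*59) + (-31 + 78))*z(5, 13) = ((-67 - 1*59) + (-31 + 78))*5 = ((-67 - 59) + 47)*5 = (-126 + 47)*5 = -79*5 = -395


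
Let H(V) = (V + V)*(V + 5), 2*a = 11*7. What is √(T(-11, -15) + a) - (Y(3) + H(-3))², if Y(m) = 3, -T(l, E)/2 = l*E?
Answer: -81 + I*√1166/2 ≈ -81.0 + 17.073*I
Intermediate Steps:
T(l, E) = -2*E*l (T(l, E) = -2*l*E = -2*E*l)
a = 77/2 (a = (11*7)/2 = (½)*77 = 77/2 ≈ 38.500)
H(V) = 2*V*(5 + V) (H(V) = (2*V)*(5 + V) = 2*V*(5 + V))
√(T(-11, -15) + a) - (Y(3) + H(-3))² = √(-2*(-15)*(-11) + 77/2) - (3 + 2*(-3)*(5 - 3))² = √(-330 + 77/2) - (3 + 2*(-3)*2)² = √(-583/2) - (3 - 12)² = I*√1166/2 - 1*(-9)² = I*√1166/2 - 1*81 = I*√1166/2 - 81 = -81 + I*√1166/2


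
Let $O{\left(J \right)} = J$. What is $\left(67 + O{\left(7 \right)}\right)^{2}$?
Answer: $5476$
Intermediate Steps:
$\left(67 + O{\left(7 \right)}\right)^{2} = \left(67 + 7\right)^{2} = 74^{2} = 5476$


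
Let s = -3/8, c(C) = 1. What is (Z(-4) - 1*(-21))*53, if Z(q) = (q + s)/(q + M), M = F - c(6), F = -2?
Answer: 9169/8 ≈ 1146.1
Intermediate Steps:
M = -3 (M = -2 - 1*1 = -2 - 1 = -3)
s = -3/8 (s = -3*1/8 = -3/8 ≈ -0.37500)
Z(q) = (-3/8 + q)/(-3 + q) (Z(q) = (q - 3/8)/(q - 3) = (-3/8 + q)/(-3 + q))
(Z(-4) - 1*(-21))*53 = ((-3/8 - 4)/(-3 - 4) - 1*(-21))*53 = (-35/8/(-7) + 21)*53 = (-1/7*(-35/8) + 21)*53 = (5/8 + 21)*53 = (173/8)*53 = 9169/8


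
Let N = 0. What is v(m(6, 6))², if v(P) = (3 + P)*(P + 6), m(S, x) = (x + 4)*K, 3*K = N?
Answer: 324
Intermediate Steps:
K = 0 (K = (⅓)*0 = 0)
m(S, x) = 0 (m(S, x) = (x + 4)*0 = (4 + x)*0 = 0)
v(P) = (3 + P)*(6 + P)
v(m(6, 6))² = (18 + 0² + 9*0)² = (18 + 0 + 0)² = 18² = 324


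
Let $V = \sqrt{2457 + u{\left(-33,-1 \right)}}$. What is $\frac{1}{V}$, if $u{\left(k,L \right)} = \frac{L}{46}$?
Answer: $\frac{\sqrt{5198966}}{113021} \approx 0.020174$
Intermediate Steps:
$u{\left(k,L \right)} = \frac{L}{46}$ ($u{\left(k,L \right)} = L \frac{1}{46} = \frac{L}{46}$)
$V = \frac{\sqrt{5198966}}{46}$ ($V = \sqrt{2457 + \frac{1}{46} \left(-1\right)} = \sqrt{2457 - \frac{1}{46}} = \sqrt{\frac{113021}{46}} = \frac{\sqrt{5198966}}{46} \approx 49.568$)
$\frac{1}{V} = \frac{1}{\frac{1}{46} \sqrt{5198966}} = \frac{\sqrt{5198966}}{113021}$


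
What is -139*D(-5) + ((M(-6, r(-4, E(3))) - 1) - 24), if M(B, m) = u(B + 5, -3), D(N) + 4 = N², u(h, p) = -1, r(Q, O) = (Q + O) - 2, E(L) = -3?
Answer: -2945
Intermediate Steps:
r(Q, O) = -2 + O + Q (r(Q, O) = (O + Q) - 2 = -2 + O + Q)
D(N) = -4 + N²
M(B, m) = -1
-139*D(-5) + ((M(-6, r(-4, E(3))) - 1) - 24) = -139*(-4 + (-5)²) + ((-1 - 1) - 24) = -139*(-4 + 25) + (-2 - 24) = -139*21 - 26 = -2919 - 26 = -2945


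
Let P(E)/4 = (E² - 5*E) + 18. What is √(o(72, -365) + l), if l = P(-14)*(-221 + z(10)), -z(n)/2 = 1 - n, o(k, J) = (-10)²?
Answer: 6*I*√6403 ≈ 480.11*I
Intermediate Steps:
o(k, J) = 100
z(n) = -2 + 2*n (z(n) = -2*(1 - n) = -2 + 2*n)
P(E) = 72 - 20*E + 4*E² (P(E) = 4*((E² - 5*E) + 18) = 4*(18 + E² - 5*E) = 72 - 20*E + 4*E²)
l = -230608 (l = (72 - 20*(-14) + 4*(-14)²)*(-221 + (-2 + 2*10)) = (72 + 280 + 4*196)*(-221 + (-2 + 20)) = (72 + 280 + 784)*(-221 + 18) = 1136*(-203) = -230608)
√(o(72, -365) + l) = √(100 - 230608) = √(-230508) = 6*I*√6403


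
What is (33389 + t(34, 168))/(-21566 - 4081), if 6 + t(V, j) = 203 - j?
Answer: -33418/25647 ≈ -1.3030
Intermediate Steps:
t(V, j) = 197 - j (t(V, j) = -6 + (203 - j) = 197 - j)
(33389 + t(34, 168))/(-21566 - 4081) = (33389 + (197 - 1*168))/(-21566 - 4081) = (33389 + (197 - 168))/(-25647) = (33389 + 29)*(-1/25647) = 33418*(-1/25647) = -33418/25647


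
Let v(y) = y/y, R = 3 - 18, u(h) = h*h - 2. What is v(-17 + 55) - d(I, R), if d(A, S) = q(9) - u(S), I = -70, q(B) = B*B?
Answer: 143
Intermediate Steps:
q(B) = B²
u(h) = -2 + h² (u(h) = h² - 2 = -2 + h²)
R = -15
d(A, S) = 83 - S² (d(A, S) = 9² - (-2 + S²) = 81 + (2 - S²) = 83 - S²)
v(y) = 1
v(-17 + 55) - d(I, R) = 1 - (83 - 1*(-15)²) = 1 - (83 - 1*225) = 1 - (83 - 225) = 1 - 1*(-142) = 1 + 142 = 143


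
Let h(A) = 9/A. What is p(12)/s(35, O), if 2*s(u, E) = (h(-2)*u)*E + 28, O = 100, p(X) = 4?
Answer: -4/7861 ≈ -0.00050884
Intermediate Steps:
s(u, E) = 14 - 9*E*u/4 (s(u, E) = (((9/(-2))*u)*E + 28)/2 = (((9*(-1/2))*u)*E + 28)/2 = ((-9*u/2)*E + 28)/2 = (-9*E*u/2 + 28)/2 = (28 - 9*E*u/2)/2 = 14 - 9*E*u/4)
p(12)/s(35, O) = 4/(14 - 9/4*100*35) = 4/(14 - 7875) = 4/(-7861) = 4*(-1/7861) = -4/7861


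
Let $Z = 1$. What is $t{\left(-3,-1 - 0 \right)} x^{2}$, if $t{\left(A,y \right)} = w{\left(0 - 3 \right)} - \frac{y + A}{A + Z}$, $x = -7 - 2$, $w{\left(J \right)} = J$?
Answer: $-405$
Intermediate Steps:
$x = -9$
$t{\left(A,y \right)} = -3 - \frac{A + y}{1 + A}$ ($t{\left(A,y \right)} = \left(0 - 3\right) - \frac{y + A}{A + 1} = -3 - \frac{A + y}{1 + A}$)
$t{\left(-3,-1 - 0 \right)} x^{2} = \frac{-3 - \left(-1 - 0\right) - -12}{1 - 3} \left(-9\right)^{2} = \frac{-3 - \left(-1 + 0\right) + 12}{-2} \cdot 81 = - \frac{-3 - -1 + 12}{2} \cdot 81 = - \frac{-3 + 1 + 12}{2} \cdot 81 = \left(- \frac{1}{2}\right) 10 \cdot 81 = \left(-5\right) 81 = -405$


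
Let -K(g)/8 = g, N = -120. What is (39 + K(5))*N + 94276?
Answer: 94396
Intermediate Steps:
K(g) = -8*g
(39 + K(5))*N + 94276 = (39 - 8*5)*(-120) + 94276 = (39 - 40)*(-120) + 94276 = -1*(-120) + 94276 = 120 + 94276 = 94396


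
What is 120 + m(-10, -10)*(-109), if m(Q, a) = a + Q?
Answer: 2300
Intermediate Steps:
m(Q, a) = Q + a
120 + m(-10, -10)*(-109) = 120 + (-10 - 10)*(-109) = 120 - 20*(-109) = 120 + 2180 = 2300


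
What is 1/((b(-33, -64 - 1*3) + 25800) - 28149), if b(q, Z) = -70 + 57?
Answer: -1/2362 ≈ -0.00042337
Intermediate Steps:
b(q, Z) = -13
1/((b(-33, -64 - 1*3) + 25800) - 28149) = 1/((-13 + 25800) - 28149) = 1/(25787 - 28149) = 1/(-2362) = -1/2362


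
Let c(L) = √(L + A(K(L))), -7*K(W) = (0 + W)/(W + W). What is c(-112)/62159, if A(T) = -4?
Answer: 2*I*√29/62159 ≈ 0.00017327*I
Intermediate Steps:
K(W) = -1/14 (K(W) = -(0 + W)/(7*(W + W)) = -W/(7*(2*W)) = -W*1/(2*W)/7 = -⅐*½ = -1/14)
c(L) = √(-4 + L) (c(L) = √(L - 4) = √(-4 + L))
c(-112)/62159 = √(-4 - 112)/62159 = √(-116)*(1/62159) = (2*I*√29)*(1/62159) = 2*I*√29/62159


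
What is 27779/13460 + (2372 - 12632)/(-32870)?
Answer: 5532607/2328580 ≈ 2.3760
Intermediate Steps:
27779/13460 + (2372 - 12632)/(-32870) = 27779*(1/13460) - 10260*(-1/32870) = 27779/13460 + 54/173 = 5532607/2328580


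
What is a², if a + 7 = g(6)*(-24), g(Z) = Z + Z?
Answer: 87025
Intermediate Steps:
g(Z) = 2*Z
a = -295 (a = -7 + (2*6)*(-24) = -7 + 12*(-24) = -7 - 288 = -295)
a² = (-295)² = 87025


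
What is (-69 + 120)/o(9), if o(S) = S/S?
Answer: 51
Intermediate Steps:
o(S) = 1
(-69 + 120)/o(9) = (-69 + 120)/1 = 1*51 = 51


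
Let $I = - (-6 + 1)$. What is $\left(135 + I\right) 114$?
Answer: $15960$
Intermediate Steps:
$I = 5$ ($I = \left(-1\right) \left(-5\right) = 5$)
$\left(135 + I\right) 114 = \left(135 + 5\right) 114 = 140 \cdot 114 = 15960$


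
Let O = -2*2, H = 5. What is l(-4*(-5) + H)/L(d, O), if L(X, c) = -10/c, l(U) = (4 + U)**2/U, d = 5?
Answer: 1682/125 ≈ 13.456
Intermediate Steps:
O = -4
l(U) = (4 + U)**2/U
l(-4*(-5) + H)/L(d, O) = ((4 + (-4*(-5) + 5))**2/(-4*(-5) + 5))/((-10/(-4))) = ((4 + (20 + 5))**2/(20 + 5))/((-10*(-1/4))) = ((4 + 25)**2/25)/(5/2) = ((1/25)*29**2)*(2/5) = ((1/25)*841)*(2/5) = (841/25)*(2/5) = 1682/125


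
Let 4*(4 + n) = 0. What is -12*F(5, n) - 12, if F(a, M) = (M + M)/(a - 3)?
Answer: 36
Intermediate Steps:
n = -4 (n = -4 + (1/4)*0 = -4 + 0 = -4)
F(a, M) = 2*M/(-3 + a) (F(a, M) = (2*M)/(-3 + a) = 2*M/(-3 + a))
-12*F(5, n) - 12 = -24*(-4)/(-3 + 5) - 12 = -24*(-4)/2 - 12 = -12*(-4) - 12 = 48 - 12 = 36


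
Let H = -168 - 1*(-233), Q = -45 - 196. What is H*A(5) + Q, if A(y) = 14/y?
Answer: -59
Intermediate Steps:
Q = -241
H = 65 (H = -168 + 233 = 65)
H*A(5) + Q = 65*(14/5) - 241 = 182 - 241 = -59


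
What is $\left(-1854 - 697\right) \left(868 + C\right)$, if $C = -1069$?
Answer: $512751$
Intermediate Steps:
$\left(-1854 - 697\right) \left(868 + C\right) = \left(-1854 - 697\right) \left(868 - 1069\right) = \left(-2551\right) \left(-201\right) = 512751$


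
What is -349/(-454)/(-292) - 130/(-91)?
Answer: 1323237/927976 ≈ 1.4259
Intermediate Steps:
-349/(-454)/(-292) - 130/(-91) = -349*(-1/454)*(-1/292) - 130*(-1/91) = (349/454)*(-1/292) + 10/7 = -349/132568 + 10/7 = 1323237/927976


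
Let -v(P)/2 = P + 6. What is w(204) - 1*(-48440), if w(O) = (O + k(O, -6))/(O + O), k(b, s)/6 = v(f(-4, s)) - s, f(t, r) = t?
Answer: 823489/17 ≈ 48441.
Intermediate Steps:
v(P) = -12 - 2*P (v(P) = -2*(P + 6) = -2*(6 + P) = -12 - 2*P)
k(b, s) = -24 - 6*s (k(b, s) = 6*((-12 - 2*(-4)) - s) = 6*((-12 + 8) - s) = 6*(-4 - s) = -24 - 6*s)
w(O) = (12 + O)/(2*O) (w(O) = (O + (-24 - 6*(-6)))/(O + O) = (O + (-24 + 36))/((2*O)) = (O + 12)*(1/(2*O)) = (12 + O)*(1/(2*O)) = (12 + O)/(2*O))
w(204) - 1*(-48440) = (1/2)*(12 + 204)/204 - 1*(-48440) = (1/2)*(1/204)*216 + 48440 = 9/17 + 48440 = 823489/17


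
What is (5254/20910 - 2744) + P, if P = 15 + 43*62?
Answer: -656038/10455 ≈ -62.749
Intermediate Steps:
P = 2681 (P = 15 + 2666 = 2681)
(5254/20910 - 2744) + P = (5254/20910 - 2744) + 2681 = (5254*(1/20910) - 2744) + 2681 = (2627/10455 - 2744) + 2681 = -28685893/10455 + 2681 = -656038/10455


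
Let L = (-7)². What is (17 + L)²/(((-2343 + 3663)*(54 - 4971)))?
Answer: -1/1490 ≈ -0.00067114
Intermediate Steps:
L = 49
(17 + L)²/(((-2343 + 3663)*(54 - 4971))) = (17 + 49)²/(((-2343 + 3663)*(54 - 4971))) = 66²/((1320*(-4917))) = 4356/(-6490440) = 4356*(-1/6490440) = -1/1490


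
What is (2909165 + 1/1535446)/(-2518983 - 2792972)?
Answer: -4466865762591/8156220056930 ≈ -0.54766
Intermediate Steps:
(2909165 + 1/1535446)/(-2518983 - 2792972) = (2909165 + 1/1535446)/(-5311955) = (4466865762591/1535446)*(-1/5311955) = -4466865762591/8156220056930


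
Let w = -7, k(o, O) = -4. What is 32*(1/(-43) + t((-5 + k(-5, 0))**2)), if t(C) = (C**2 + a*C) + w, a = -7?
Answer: 8238080/43 ≈ 1.9158e+5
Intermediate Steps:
t(C) = -7 + C**2 - 7*C (t(C) = (C**2 - 7*C) - 7 = -7 + C**2 - 7*C)
32*(1/(-43) + t((-5 + k(-5, 0))**2)) = 32*(1/(-43) + (-7 + ((-5 - 4)**2)**2 - 7*(-5 - 4)**2)) = 32*(-1/43 + (-7 + ((-9)**2)**2 - 7*(-9)**2)) = 32*(-1/43 + (-7 + 81**2 - 7*81)) = 32*(-1/43 + (-7 + 6561 - 567)) = 32*(-1/43 + 5987) = 32*(257440/43) = 8238080/43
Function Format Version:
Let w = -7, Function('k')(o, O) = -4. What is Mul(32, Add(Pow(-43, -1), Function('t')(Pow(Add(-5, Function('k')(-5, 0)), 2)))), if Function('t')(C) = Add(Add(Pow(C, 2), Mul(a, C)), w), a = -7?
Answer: Rational(8238080, 43) ≈ 1.9158e+5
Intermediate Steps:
Function('t')(C) = Add(-7, Pow(C, 2), Mul(-7, C)) (Function('t')(C) = Add(Add(Pow(C, 2), Mul(-7, C)), -7) = Add(-7, Pow(C, 2), Mul(-7, C)))
Mul(32, Add(Pow(-43, -1), Function('t')(Pow(Add(-5, Function('k')(-5, 0)), 2)))) = Mul(32, Add(Pow(-43, -1), Add(-7, Pow(Pow(Add(-5, -4), 2), 2), Mul(-7, Pow(Add(-5, -4), 2))))) = Mul(32, Add(Rational(-1, 43), Add(-7, Pow(Pow(-9, 2), 2), Mul(-7, Pow(-9, 2))))) = Mul(32, Add(Rational(-1, 43), Add(-7, Pow(81, 2), Mul(-7, 81)))) = Mul(32, Add(Rational(-1, 43), Add(-7, 6561, -567))) = Mul(32, Add(Rational(-1, 43), 5987)) = Mul(32, Rational(257440, 43)) = Rational(8238080, 43)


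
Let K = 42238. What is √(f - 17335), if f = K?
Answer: 3*√2767 ≈ 157.81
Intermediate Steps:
f = 42238
√(f - 17335) = √(42238 - 17335) = √24903 = 3*√2767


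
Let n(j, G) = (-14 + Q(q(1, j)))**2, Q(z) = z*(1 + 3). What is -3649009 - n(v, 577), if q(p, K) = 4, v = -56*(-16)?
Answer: -3649013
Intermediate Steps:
v = 896
Q(z) = 4*z (Q(z) = z*4 = 4*z)
n(j, G) = 4 (n(j, G) = (-14 + 4*4)**2 = (-14 + 16)**2 = 2**2 = 4)
-3649009 - n(v, 577) = -3649009 - 1*4 = -3649009 - 4 = -3649013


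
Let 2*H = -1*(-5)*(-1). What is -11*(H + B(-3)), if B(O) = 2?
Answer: 11/2 ≈ 5.5000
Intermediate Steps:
H = -5/2 (H = (-1*(-5)*(-1))/2 = (5*(-1))/2 = (½)*(-5) = -5/2 ≈ -2.5000)
-11*(H + B(-3)) = -11*(-5/2 + 2) = -11*(-½) = 11/2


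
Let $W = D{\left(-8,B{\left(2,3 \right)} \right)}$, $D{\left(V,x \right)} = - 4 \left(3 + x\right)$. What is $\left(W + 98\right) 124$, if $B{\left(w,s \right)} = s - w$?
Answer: $10168$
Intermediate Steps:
$D{\left(V,x \right)} = -12 - 4 x$
$W = -16$ ($W = -12 - 4 \left(3 - 2\right) = -12 - 4 = -16$)
$\left(W + 98\right) 124 = \left(-16 + 98\right) 124 = 82 \cdot 124 = 10168$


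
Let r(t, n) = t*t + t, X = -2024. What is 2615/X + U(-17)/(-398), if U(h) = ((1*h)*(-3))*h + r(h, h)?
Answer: 81755/402776 ≈ 0.20298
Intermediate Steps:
r(t, n) = t + t² (r(t, n) = t² + t = t + t²)
U(h) = -3*h² + h*(1 + h) (U(h) = ((1*h)*(-3))*h + h*(1 + h) = (h*(-3))*h + h*(1 + h) = (-3*h)*h + h*(1 + h) = -3*h² + h*(1 + h))
2615/X + U(-17)/(-398) = 2615/(-2024) - 17*(1 - 2*(-17))/(-398) = 2615*(-1/2024) - 17*(1 + 34)*(-1/398) = -2615/2024 - 17*35*(-1/398) = -2615/2024 - 595*(-1/398) = -2615/2024 + 595/398 = 81755/402776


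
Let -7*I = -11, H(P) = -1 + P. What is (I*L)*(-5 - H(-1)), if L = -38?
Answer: 1254/7 ≈ 179.14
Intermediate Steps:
I = 11/7 (I = -⅐*(-11) = 11/7 ≈ 1.5714)
(I*L)*(-5 - H(-1)) = ((11/7)*(-38))*(-5 - (-1 - 1)) = -418*(-5 - 1*(-2))/7 = -418*(-5 + 2)/7 = -418/7*(-3) = 1254/7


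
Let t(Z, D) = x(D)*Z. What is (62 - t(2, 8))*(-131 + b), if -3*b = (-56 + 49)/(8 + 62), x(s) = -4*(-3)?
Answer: -74651/15 ≈ -4976.7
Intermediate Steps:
x(s) = 12
t(Z, D) = 12*Z
b = 1/30 (b = -(-56 + 49)/(3*(8 + 62)) = -(-7)/(3*70) = -⅓*(-⅒) = 1/30 ≈ 0.033333)
(62 - t(2, 8))*(-131 + b) = (62 - 12*2)*(-131 + 1/30) = (62 - 1*24)*(-3929/30) = (62 - 24)*(-3929/30) = 38*(-3929/30) = -74651/15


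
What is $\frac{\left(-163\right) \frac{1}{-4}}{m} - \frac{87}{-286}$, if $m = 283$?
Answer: $\frac{72551}{161876} \approx 0.44819$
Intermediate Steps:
$\frac{\left(-163\right) \frac{1}{-4}}{m} - \frac{87}{-286} = \frac{\left(-163\right) \frac{1}{-4}}{283} - \frac{87}{-286} = \left(-163\right) \left(- \frac{1}{4}\right) \frac{1}{283} - - \frac{87}{286} = \frac{163}{4} \cdot \frac{1}{283} + \frac{87}{286} = \frac{163}{1132} + \frac{87}{286} = \frac{72551}{161876}$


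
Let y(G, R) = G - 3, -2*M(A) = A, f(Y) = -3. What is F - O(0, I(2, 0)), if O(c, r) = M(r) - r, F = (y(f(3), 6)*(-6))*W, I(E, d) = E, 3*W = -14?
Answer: -165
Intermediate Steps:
W = -14/3 (W = (⅓)*(-14) = -14/3 ≈ -4.6667)
M(A) = -A/2
y(G, R) = -3 + G
F = -168 (F = ((-3 - 3)*(-6))*(-14/3) = -6*(-6)*(-14/3) = 36*(-14/3) = -168)
O(c, r) = -3*r/2 (O(c, r) = -r/2 - r = -3*r/2)
F - O(0, I(2, 0)) = -168 - (-3)*2/2 = -168 - 1*(-3) = -168 + 3 = -165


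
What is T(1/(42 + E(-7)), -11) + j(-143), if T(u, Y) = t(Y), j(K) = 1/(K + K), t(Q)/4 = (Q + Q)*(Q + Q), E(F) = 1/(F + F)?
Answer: 553695/286 ≈ 1936.0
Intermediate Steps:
E(F) = 1/(2*F)
t(Q) = 16*Q² (t(Q) = 4*((Q + Q)*(Q + Q)) = 4*((2*Q)*(2*Q)) = 4*(4*Q²) = 16*Q²)
j(K) = 1/(2*K)
T(u, Y) = 16*Y²
T(1/(42 + E(-7)), -11) + j(-143) = 16*(-11)² + (½)/(-143) = 16*121 + (½)*(-1/143) = 1936 - 1/286 = 553695/286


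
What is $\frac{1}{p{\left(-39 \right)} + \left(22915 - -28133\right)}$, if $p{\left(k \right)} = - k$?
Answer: $\frac{1}{51087} \approx 1.9574 \cdot 10^{-5}$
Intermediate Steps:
$\frac{1}{p{\left(-39 \right)} + \left(22915 - -28133\right)} = \frac{1}{\left(-1\right) \left(-39\right) + \left(22915 - -28133\right)} = \frac{1}{39 + \left(22915 + 28133\right)} = \frac{1}{39 + 51048} = \frac{1}{51087}$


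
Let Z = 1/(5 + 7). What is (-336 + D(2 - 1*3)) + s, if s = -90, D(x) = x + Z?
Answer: -5123/12 ≈ -426.92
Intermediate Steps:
Z = 1/12 ≈ 0.083333
D(x) = 1/12 + x (D(x) = x + 1/12 = 1/12 + x)
(-336 + D(2 - 1*3)) + s = (-336 + (1/12 + (2 - 1*3))) - 90 = (-336 + (1/12 + (2 - 3))) - 90 = (-336 + (1/12 - 1)) - 90 = (-336 - 11/12) - 90 = -4043/12 - 90 = -5123/12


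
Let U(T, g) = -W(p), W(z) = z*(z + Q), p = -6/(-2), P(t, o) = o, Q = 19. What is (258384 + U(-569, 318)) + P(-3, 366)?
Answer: 258684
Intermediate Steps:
p = 3 (p = -6*(-½) = 3)
W(z) = z*(19 + z) (W(z) = z*(z + 19) = z*(19 + z))
U(T, g) = -66 (U(T, g) = -3*(19 + 3) = -3*22 = -1*66 = -66)
(258384 + U(-569, 318)) + P(-3, 366) = (258384 - 66) + 366 = 258318 + 366 = 258684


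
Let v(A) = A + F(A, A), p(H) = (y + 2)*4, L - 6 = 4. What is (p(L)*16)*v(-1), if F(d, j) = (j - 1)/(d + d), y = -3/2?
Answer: 0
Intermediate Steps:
y = -3/2 (y = -3*½ = -3/2 ≈ -1.5000)
L = 10 (L = 6 + 4 = 10)
F(d, j) = (-1 + j)/(2*d) (F(d, j) = (-1 + j)/((2*d)) = (-1 + j)*(1/(2*d)) = (-1 + j)/(2*d))
p(H) = 2 (p(H) = (-3/2 + 2)*4 = (½)*4 = 2)
v(A) = A + (-1 + A)/(2*A)
(p(L)*16)*v(-1) = (2*16)*(½ - 1 - ½/(-1)) = 32*(½ - 1 - ½*(-1)) = 32*(½ - 1 + ½) = 32*0 = 0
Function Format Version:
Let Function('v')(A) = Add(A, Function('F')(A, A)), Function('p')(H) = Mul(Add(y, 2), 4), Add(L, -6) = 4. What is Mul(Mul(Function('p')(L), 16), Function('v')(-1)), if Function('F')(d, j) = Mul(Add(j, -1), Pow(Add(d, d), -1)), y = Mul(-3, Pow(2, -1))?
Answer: 0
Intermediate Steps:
y = Rational(-3, 2) (y = Mul(-3, Rational(1, 2)) = Rational(-3, 2) ≈ -1.5000)
L = 10 (L = Add(6, 4) = 10)
Function('F')(d, j) = Mul(Rational(1, 2), Pow(d, -1), Add(-1, j)) (Function('F')(d, j) = Mul(Add(-1, j), Pow(Mul(2, d), -1)) = Mul(Add(-1, j), Mul(Rational(1, 2), Pow(d, -1))) = Mul(Rational(1, 2), Pow(d, -1), Add(-1, j)))
Function('p')(H) = 2 (Function('p')(H) = Mul(Add(Rational(-3, 2), 2), 4) = Mul(Rational(1, 2), 4) = 2)
Function('v')(A) = Add(A, Mul(Rational(1, 2), Pow(A, -1), Add(-1, A)))
Mul(Mul(Function('p')(L), 16), Function('v')(-1)) = Mul(Mul(2, 16), Add(Rational(1, 2), -1, Mul(Rational(-1, 2), Pow(-1, -1)))) = Mul(32, Add(Rational(1, 2), -1, Mul(Rational(-1, 2), -1))) = Mul(32, Add(Rational(1, 2), -1, Rational(1, 2))) = Mul(32, 0) = 0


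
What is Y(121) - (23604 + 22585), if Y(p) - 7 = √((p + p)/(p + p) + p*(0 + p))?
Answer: -46182 + √14642 ≈ -46061.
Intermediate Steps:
Y(p) = 7 + √(1 + p²) (Y(p) = 7 + √((p + p)/(p + p) + p*(0 + p)) = 7 + √((2*p)/((2*p)) + p*p) = 7 + √((2*p)*(1/(2*p)) + p²) = 7 + √(1 + p²))
Y(121) - (23604 + 22585) = (7 + √(1 + 121²)) - (23604 + 22585) = (7 + √(1 + 14641)) - 1*46189 = (7 + √14642) - 46189 = -46182 + √14642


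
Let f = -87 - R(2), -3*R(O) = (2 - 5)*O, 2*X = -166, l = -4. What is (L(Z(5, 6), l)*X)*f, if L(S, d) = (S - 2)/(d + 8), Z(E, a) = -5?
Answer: -51709/4 ≈ -12927.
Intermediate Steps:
X = -83 (X = (½)*(-166) = -83)
R(O) = O (R(O) = -(2 - 5)*O/3 = -(-1)*O = O)
f = -89 (f = -87 - 1*2 = -87 - 2 = -89)
L(S, d) = (-2 + S)/(8 + d)
(L(Z(5, 6), l)*X)*f = (((-2 - 5)/(8 - 4))*(-83))*(-89) = ((-7/4)*(-83))*(-89) = (((¼)*(-7))*(-83))*(-89) = -7/4*(-83)*(-89) = (581/4)*(-89) = -51709/4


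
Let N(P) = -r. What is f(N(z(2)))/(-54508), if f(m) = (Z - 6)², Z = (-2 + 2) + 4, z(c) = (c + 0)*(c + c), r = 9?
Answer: -1/13627 ≈ -7.3384e-5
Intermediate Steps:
z(c) = 2*c² (z(c) = c*(2*c) = 2*c²)
N(P) = -9 (N(P) = -1*9 = -9)
Z = 4 (Z = 0 + 4 = 4)
f(m) = 4 (f(m) = (4 - 6)² = (-2)² = 4)
f(N(z(2)))/(-54508) = 4/(-54508) = 4*(-1/54508) = -1/13627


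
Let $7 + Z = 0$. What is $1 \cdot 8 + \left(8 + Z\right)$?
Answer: $9$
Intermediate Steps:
$Z = -7$ ($Z = -7 + 0 = -7$)
$1 \cdot 8 + \left(8 + Z\right) = 1 \cdot 8 + \left(8 - 7\right) = 8 + 1 = 9$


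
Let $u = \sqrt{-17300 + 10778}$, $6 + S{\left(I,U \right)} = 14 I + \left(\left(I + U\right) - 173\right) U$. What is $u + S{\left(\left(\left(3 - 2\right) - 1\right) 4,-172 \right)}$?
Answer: $59334 + i \sqrt{6522} \approx 59334.0 + 80.759 i$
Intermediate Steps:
$S{\left(I,U \right)} = -6 + 14 I + U \left(-173 + I + U\right)$ ($S{\left(I,U \right)} = -6 + \left(14 I + \left(\left(I + U\right) - 173\right) U\right) = -6 + \left(14 I + \left(-173 + I + U\right) U\right) = -6 + \left(14 I + U \left(-173 + I + U\right)\right) = -6 + 14 I + U \left(-173 + I + U\right)$)
$u = i \sqrt{6522}$ ($u = \sqrt{-6522} = i \sqrt{6522} \approx 80.759 i$)
$u + S{\left(\left(\left(3 - 2\right) - 1\right) 4,-172 \right)} = i \sqrt{6522} + \left(-6 + \left(-172\right)^{2} - -29756 + 14 \left(\left(3 - 2\right) - 1\right) 4 + \left(\left(3 - 2\right) - 1\right) 4 \left(-172\right)\right) = i \sqrt{6522} + \left(-6 + 29584 + 29756 + 14 \left(1 - 1\right) 4 + \left(1 - 1\right) 4 \left(-172\right)\right) = i \sqrt{6522} + \left(-6 + 29584 + 29756 + 14 \cdot 0 \cdot 4 + 0 \cdot 4 \left(-172\right)\right) = i \sqrt{6522} + \left(-6 + 29584 + 29756 + 14 \cdot 0 + 0 \left(-172\right)\right) = i \sqrt{6522} + \left(-6 + 29584 + 29756 + 0 + 0\right) = i \sqrt{6522} + 59334 = 59334 + i \sqrt{6522}$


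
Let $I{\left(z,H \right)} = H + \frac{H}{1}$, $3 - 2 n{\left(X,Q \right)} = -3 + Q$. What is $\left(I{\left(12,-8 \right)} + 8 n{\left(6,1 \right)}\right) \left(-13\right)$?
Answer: $-52$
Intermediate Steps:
$n{\left(X,Q \right)} = 3 - \frac{Q}{2}$ ($n{\left(X,Q \right)} = \frac{3}{2} - \frac{-3 + Q}{2} = \frac{3}{2} - \left(- \frac{3}{2} + \frac{Q}{2}\right) = 3 - \frac{Q}{2}$)
$I{\left(z,H \right)} = 2 H$ ($I{\left(z,H \right)} = H + H 1 = H + H = 2 H$)
$\left(I{\left(12,-8 \right)} + 8 n{\left(6,1 \right)}\right) \left(-13\right) = \left(2 \left(-8\right) + 8 \left(3 - \frac{1}{2}\right)\right) \left(-13\right) = \left(-16 + 8 \left(3 - \frac{1}{2}\right)\right) \left(-13\right) = \left(-16 + 8 \cdot \frac{5}{2}\right) \left(-13\right) = \left(-16 + 20\right) \left(-13\right) = 4 \left(-13\right) = -52$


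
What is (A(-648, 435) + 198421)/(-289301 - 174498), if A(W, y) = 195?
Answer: -198616/463799 ≈ -0.42824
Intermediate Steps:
(A(-648, 435) + 198421)/(-289301 - 174498) = (195 + 198421)/(-289301 - 174498) = 198616/(-463799) = 198616*(-1/463799) = -198616/463799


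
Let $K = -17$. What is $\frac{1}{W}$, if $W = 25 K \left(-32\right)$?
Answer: $\frac{1}{13600} \approx 7.3529 \cdot 10^{-5}$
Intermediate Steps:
$W = 13600$ ($W = 25 \left(-17\right) \left(-32\right) = \left(-425\right) \left(-32\right) = 13600$)
$\frac{1}{W} = \frac{1}{13600}$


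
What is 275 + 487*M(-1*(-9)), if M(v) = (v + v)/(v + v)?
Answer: 762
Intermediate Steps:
M(v) = 1 (M(v) = (2*v)/((2*v)) = (2*v)*(1/(2*v)) = 1)
275 + 487*M(-1*(-9)) = 275 + 487*1 = 275 + 487 = 762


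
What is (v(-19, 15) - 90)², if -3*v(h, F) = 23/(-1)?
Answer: 61009/9 ≈ 6778.8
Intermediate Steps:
v(h, F) = 23/3 (v(h, F) = -23/(3*(-1)) = -23*(-1)/3 = -⅓*(-23) = 23/3)
(v(-19, 15) - 90)² = (23/3 - 90)² = (-247/3)² = 61009/9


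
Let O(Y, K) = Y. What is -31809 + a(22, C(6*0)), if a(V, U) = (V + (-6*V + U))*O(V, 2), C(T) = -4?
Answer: -34317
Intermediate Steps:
a(V, U) = V*(U - 5*V) (a(V, U) = (V + (-6*V + U))*V = (V + (U - 6*V))*V = (U - 5*V)*V = V*(U - 5*V))
-31809 + a(22, C(6*0)) = -31809 + 22*(-4 - 5*22) = -31809 + 22*(-4 - 110) = -31809 + 22*(-114) = -31809 - 2508 = -34317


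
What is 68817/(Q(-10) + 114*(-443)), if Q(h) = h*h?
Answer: -2373/1738 ≈ -1.3654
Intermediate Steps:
Q(h) = h²
68817/(Q(-10) + 114*(-443)) = 68817/((-10)² + 114*(-443)) = 68817/(100 - 50502) = 68817/(-50402) = 68817*(-1/50402) = -2373/1738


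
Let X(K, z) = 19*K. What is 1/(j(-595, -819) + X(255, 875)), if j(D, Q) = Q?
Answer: 1/4026 ≈ 0.00024839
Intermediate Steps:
1/(j(-595, -819) + X(255, 875)) = 1/(-819 + 19*255) = 1/(-819 + 4845) = 1/4026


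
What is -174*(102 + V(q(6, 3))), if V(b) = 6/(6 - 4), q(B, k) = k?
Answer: -18270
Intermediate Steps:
V(b) = 3 (V(b) = 6/2 = (1/2)*6 = 3)
-174*(102 + V(q(6, 3))) = -174*(102 + 3) = -174*105 = -18270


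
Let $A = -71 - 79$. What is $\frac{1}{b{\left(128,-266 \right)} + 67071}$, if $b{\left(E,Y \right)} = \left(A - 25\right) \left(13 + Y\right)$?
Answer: $\frac{1}{111346} \approx 8.981 \cdot 10^{-6}$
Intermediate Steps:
$A = -150$ ($A = -71 - 79 = -150$)
$b{\left(E,Y \right)} = -2275 - 175 Y$ ($b{\left(E,Y \right)} = \left(-150 - 25\right) \left(13 + Y\right) = - 175 \left(13 + Y\right) = -2275 - 175 Y$)
$\frac{1}{b{\left(128,-266 \right)} + 67071} = \frac{1}{\left(-2275 - -46550\right) + 67071} = \frac{1}{\left(-2275 + 46550\right) + 67071} = \frac{1}{44275 + 67071} = \frac{1}{111346}$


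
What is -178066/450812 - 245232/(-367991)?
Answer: 1731801653/6380567642 ≈ 0.27142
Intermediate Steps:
-178066/450812 - 245232/(-367991) = -178066*1/450812 - 245232*(-1/367991) = -89033/225406 + 18864/28307 = 1731801653/6380567642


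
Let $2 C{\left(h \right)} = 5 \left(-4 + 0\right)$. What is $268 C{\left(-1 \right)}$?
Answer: $-2680$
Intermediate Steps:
$C{\left(h \right)} = -10$ ($C{\left(h \right)} = \frac{5 \left(-4 + 0\right)}{2} = \frac{5 \left(-4\right)}{2} = \frac{1}{2} \left(-20\right) = -10$)
$268 C{\left(-1 \right)} = 268 \left(-10\right) = -2680$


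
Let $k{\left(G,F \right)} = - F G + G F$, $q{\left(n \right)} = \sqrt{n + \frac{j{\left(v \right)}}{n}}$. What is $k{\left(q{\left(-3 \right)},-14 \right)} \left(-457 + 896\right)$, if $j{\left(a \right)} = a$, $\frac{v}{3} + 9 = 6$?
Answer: $0$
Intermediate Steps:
$v = -9$ ($v = -27 + 3 \cdot 6 = -27 + 18 = -9$)
$q{\left(n \right)} = \sqrt{n - \frac{9}{n}}$
$k{\left(G,F \right)} = 0$ ($k{\left(G,F \right)} = - F G + F G = 0$)
$k{\left(q{\left(-3 \right)},-14 \right)} \left(-457 + 896\right) = 0 \left(-457 + 896\right) = 0 \cdot 439 = 0$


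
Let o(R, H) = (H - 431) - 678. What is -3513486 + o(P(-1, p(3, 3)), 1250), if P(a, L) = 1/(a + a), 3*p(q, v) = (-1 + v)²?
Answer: -3513345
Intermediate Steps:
p(q, v) = (-1 + v)²/3
P(a, L) = 1/(2*a)
o(R, H) = -1109 + H (o(R, H) = (-431 + H) - 678 = -1109 + H)
-3513486 + o(P(-1, p(3, 3)), 1250) = -3513486 + (-1109 + 1250) = -3513486 + 141 = -3513345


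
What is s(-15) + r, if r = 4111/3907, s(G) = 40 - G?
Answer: 218996/3907 ≈ 56.052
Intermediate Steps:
r = 4111/3907 (r = 4111*(1/3907) = 4111/3907 ≈ 1.0522)
s(-15) + r = (40 - 1*(-15)) + 4111/3907 = (40 + 15) + 4111/3907 = 55 + 4111/3907 = 218996/3907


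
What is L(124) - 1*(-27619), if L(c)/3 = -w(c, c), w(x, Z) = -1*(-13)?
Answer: 27580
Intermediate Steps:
w(x, Z) = 13
L(c) = -39 (L(c) = 3*(-1*13) = 3*(-13) = -39)
L(124) - 1*(-27619) = -39 - 1*(-27619) = -39 + 27619 = 27580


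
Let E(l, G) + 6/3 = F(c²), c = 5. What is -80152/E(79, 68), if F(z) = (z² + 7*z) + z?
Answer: -80152/823 ≈ -97.390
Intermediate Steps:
F(z) = z² + 8*z
E(l, G) = 823 (E(l, G) = -2 + 5²*(8 + 5²) = -2 + 25*(8 + 25) = -2 + 25*33 = -2 + 825 = 823)
-80152/E(79, 68) = -80152/823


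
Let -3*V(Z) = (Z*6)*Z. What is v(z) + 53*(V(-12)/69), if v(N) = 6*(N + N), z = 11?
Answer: -2052/23 ≈ -89.217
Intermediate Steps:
V(Z) = -2*Z² (V(Z) = -Z*6*Z/3 = -6*Z*Z/3 = -2*Z²)
v(N) = 12*N (v(N) = 6*(2*N) = 12*N)
v(z) + 53*(V(-12)/69) = 12*11 + 53*(-2*(-12)²/69) = 132 + 53*(-2*144*(1/69)) = 132 + 53*(-288*1/69) = 132 + 53*(-96/23) = 132 - 5088/23 = -2052/23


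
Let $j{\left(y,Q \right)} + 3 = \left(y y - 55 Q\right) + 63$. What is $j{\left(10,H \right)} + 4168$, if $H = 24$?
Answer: $3008$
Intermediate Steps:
$j{\left(y,Q \right)} = 60 + y^{2} - 55 Q$ ($j{\left(y,Q \right)} = -3 - \left(-63 + 55 Q - y y\right) = -3 - \left(-63 - y^{2} + 55 Q\right) = -3 + \left(63 + y^{2} - 55 Q\right) = 60 + y^{2} - 55 Q$)
$j{\left(10,H \right)} + 4168 = \left(60 + 10^{2} - 1320\right) + 4168 = \left(60 + 100 - 1320\right) + 4168 = -1160 + 4168 = 3008$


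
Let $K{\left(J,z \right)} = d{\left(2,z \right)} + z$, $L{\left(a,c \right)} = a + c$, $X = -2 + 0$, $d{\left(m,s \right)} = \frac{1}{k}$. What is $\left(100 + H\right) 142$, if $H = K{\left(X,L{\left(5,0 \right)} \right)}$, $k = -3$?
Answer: $\frac{44588}{3} \approx 14863.0$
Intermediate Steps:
$d{\left(m,s \right)} = - \frac{1}{3}$ ($d{\left(m,s \right)} = \frac{1}{-3} = - \frac{1}{3}$)
$X = -2$
$K{\left(J,z \right)} = - \frac{1}{3} + z$
$H = \frac{14}{3}$ ($H = - \frac{1}{3} + \left(5 + 0\right) = - \frac{1}{3} + 5 = \frac{14}{3} \approx 4.6667$)
$\left(100 + H\right) 142 = \left(100 + \frac{14}{3}\right) 142 = \frac{314}{3} \cdot 142 = \frac{44588}{3}$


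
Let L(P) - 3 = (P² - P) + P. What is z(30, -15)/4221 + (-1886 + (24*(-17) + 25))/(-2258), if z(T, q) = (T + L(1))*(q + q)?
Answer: 2424763/3177006 ≈ 0.76322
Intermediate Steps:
L(P) = 3 + P² (L(P) = 3 + ((P² - P) + P) = 3 + P²)
z(T, q) = 2*q*(4 + T) (z(T, q) = (T + (3 + 1²))*(q + q) = (T + (3 + 1))*(2*q) = (T + 4)*(2*q) = (4 + T)*(2*q) = 2*q*(4 + T))
z(30, -15)/4221 + (-1886 + (24*(-17) + 25))/(-2258) = (2*(-15)*(4 + 30))/4221 + (-1886 + (24*(-17) + 25))/(-2258) = (2*(-15)*34)*(1/4221) + (-1886 + (-408 + 25))*(-1/2258) = -1020*1/4221 + (-1886 - 383)*(-1/2258) = -340/1407 - 2269*(-1/2258) = -340/1407 + 2269/2258 = 2424763/3177006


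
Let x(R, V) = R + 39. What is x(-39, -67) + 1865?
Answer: 1865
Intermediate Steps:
x(R, V) = 39 + R
x(-39, -67) + 1865 = (39 - 39) + 1865 = 0 + 1865 = 1865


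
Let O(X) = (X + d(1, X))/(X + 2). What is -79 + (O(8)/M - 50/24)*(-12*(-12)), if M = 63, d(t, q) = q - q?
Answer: -13201/35 ≈ -377.17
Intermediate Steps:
d(t, q) = 0
O(X) = X/(2 + X) (O(X) = (X + 0)/(X + 2) = X/(2 + X))
-79 + (O(8)/M - 50/24)*(-12*(-12)) = -79 + ((8/(2 + 8))/63 - 50/24)*(-12*(-12)) = -79 + ((8/10)*(1/63) - 50*1/24)*144 = -79 + ((8*(⅒))*(1/63) - 25/12)*144 = -79 + ((⅘)*(1/63) - 25/12)*144 = -79 + (4/315 - 25/12)*144 = -79 - 2609/1260*144 = -79 - 10436/35 = -13201/35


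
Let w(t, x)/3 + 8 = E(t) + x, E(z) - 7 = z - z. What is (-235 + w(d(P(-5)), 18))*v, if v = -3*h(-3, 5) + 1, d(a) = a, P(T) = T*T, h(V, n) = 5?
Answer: 2576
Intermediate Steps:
P(T) = T²
E(z) = 7 (E(z) = 7 + (z - z) = 7 + 0 = 7)
w(t, x) = -3 + 3*x (w(t, x) = -24 + 3*(7 + x) = -24 + (21 + 3*x) = -3 + 3*x)
v = -14 (v = -3*5 + 1 = -15 + 1 = -14)
(-235 + w(d(P(-5)), 18))*v = (-235 + (-3 + 3*18))*(-14) = (-235 + (-3 + 54))*(-14) = (-235 + 51)*(-14) = -184*(-14) = 2576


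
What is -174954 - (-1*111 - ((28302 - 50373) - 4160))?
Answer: -201074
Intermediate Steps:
-174954 - (-1*111 - ((28302 - 50373) - 4160)) = -174954 - (-111 - (-22071 - 4160)) = -174954 - (-111 - 1*(-26231)) = -174954 - (-111 + 26231) = -174954 - 1*26120 = -174954 - 26120 = -201074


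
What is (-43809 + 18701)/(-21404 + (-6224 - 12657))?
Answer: 25108/40285 ≈ 0.62326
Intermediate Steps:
(-43809 + 18701)/(-21404 + (-6224 - 12657)) = -25108/(-21404 - 18881) = -25108/(-40285) = -25108*(-1/40285) = 25108/40285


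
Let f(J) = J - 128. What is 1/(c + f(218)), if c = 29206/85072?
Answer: 42536/3842843 ≈ 0.011069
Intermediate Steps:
f(J) = -128 + J
c = 14603/42536 (c = 29206*(1/85072) = 14603/42536 ≈ 0.34331)
1/(c + f(218)) = 1/(14603/42536 + (-128 + 218)) = 1/(14603/42536 + 90) = 1/(3842843/42536) = 42536/3842843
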